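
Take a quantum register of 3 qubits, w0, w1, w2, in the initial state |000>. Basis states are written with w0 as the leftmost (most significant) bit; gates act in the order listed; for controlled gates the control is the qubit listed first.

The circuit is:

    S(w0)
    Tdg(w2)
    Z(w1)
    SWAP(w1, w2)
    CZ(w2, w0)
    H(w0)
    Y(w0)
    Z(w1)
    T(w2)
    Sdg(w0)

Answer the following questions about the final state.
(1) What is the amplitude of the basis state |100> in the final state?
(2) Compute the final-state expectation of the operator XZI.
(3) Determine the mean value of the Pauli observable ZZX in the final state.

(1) The amplitude on |100> is sqrt(2)/2.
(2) In the final state, XZI has expectation 0.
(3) The observable ZZX averages to 0.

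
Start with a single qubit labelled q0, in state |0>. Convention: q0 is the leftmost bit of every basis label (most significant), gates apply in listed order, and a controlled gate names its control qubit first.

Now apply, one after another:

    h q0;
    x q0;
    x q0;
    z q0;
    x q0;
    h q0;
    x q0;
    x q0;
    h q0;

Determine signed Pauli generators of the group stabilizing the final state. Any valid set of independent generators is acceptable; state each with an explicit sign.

The final state is stabilized by the group generated by -X; other independent generating sets are equally valid.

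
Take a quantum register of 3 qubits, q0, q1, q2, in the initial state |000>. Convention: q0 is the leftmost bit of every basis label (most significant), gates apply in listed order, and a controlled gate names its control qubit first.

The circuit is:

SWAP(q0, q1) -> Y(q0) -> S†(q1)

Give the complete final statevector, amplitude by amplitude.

The resulting statevector has amplitude I on |100>, and 0 on every other basis state.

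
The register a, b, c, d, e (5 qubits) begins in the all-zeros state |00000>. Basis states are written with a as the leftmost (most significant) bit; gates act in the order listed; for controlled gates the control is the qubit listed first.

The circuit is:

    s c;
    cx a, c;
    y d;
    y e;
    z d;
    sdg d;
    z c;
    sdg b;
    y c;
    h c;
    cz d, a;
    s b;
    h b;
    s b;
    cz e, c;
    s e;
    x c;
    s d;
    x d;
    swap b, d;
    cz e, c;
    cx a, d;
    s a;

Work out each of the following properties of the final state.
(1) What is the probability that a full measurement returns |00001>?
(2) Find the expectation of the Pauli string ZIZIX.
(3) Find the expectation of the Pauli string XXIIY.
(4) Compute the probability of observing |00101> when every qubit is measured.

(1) The probability of measuring |00001> is 1/4.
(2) The expectation value of ZIZIX is 0.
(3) In the final state, XXIIY has expectation 0.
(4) The probability of measuring |00101> is 1/4.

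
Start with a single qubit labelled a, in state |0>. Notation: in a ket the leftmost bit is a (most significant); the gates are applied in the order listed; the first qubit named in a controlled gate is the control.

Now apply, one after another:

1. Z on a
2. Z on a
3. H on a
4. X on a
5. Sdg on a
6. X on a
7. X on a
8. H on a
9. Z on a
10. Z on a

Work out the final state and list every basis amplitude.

The resulting statevector has amplitude 1/2 - I/2 on |0>, 1/2 + I/2 on |1>.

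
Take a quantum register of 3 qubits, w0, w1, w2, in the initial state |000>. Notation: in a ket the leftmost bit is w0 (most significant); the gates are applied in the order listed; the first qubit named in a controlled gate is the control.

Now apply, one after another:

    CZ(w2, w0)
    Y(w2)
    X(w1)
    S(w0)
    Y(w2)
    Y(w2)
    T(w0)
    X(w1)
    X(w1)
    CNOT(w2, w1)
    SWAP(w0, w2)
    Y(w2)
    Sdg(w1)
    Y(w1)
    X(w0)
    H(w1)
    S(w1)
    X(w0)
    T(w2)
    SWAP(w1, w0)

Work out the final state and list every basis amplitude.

After the circuit, the state carries amplitude -sqrt(2)*exp(3*I*pi/4)/2 on |011>, -sqrt(2)*exp(I*pi/4)/2 on |111>, and 0 on every other basis state. Key observation: gates 8-9 undo each other exactly, leaving only the rest of the circuit to track.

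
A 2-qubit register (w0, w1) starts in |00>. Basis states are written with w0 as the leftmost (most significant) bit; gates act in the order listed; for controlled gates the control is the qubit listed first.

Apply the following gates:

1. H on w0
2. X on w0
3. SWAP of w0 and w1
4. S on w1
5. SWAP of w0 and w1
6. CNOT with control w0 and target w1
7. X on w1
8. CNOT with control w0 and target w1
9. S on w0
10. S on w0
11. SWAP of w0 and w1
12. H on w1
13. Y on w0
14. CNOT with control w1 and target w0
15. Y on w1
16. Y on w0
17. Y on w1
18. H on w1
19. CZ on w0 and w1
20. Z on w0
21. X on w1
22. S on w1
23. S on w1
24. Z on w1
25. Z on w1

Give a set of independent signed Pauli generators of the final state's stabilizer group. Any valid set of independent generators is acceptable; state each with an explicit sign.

One valid set of independent stabilizer generators is -YI, +IX (any independent generating set of the same group is equally correct).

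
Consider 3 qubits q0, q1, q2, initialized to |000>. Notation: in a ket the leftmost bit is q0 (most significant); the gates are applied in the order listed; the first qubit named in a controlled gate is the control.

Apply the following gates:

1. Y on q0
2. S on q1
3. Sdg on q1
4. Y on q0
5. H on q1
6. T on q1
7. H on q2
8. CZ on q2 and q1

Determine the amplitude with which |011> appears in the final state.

The amplitude on |011> is -exp(I*pi/4)/2. Key observation: the block from step 1 through step 4 cancels to the identity and can be dropped.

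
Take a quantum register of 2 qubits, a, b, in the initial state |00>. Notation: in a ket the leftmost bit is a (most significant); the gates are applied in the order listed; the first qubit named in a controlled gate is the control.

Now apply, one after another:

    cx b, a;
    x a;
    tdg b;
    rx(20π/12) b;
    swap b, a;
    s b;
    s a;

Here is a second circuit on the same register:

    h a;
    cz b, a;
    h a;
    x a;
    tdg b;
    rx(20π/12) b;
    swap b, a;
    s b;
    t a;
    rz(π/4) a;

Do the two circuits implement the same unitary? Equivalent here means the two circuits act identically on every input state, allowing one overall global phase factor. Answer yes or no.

Yes: on every input state the two circuits agree up to one overall phase factor.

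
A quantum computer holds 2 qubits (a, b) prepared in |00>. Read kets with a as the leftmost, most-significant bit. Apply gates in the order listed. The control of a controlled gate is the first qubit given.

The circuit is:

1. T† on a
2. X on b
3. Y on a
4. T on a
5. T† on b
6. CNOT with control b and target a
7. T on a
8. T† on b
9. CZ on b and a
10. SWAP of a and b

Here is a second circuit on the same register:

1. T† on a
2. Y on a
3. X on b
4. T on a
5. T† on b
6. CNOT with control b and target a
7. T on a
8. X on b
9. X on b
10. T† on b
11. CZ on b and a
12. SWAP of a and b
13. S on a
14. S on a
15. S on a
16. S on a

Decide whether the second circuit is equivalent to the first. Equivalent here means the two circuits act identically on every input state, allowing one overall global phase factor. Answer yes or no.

Yes: on every input state the two circuits agree up to one overall phase factor.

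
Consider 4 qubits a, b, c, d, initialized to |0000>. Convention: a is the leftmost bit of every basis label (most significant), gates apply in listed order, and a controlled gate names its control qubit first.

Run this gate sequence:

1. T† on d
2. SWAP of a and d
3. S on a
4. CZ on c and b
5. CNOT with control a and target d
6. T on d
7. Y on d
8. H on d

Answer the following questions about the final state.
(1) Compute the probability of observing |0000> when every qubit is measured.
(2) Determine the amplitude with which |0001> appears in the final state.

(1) Outcome |0000> occurs with probability 1/2.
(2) |0001> carries amplitude -sqrt(2)*I/2 in the final state.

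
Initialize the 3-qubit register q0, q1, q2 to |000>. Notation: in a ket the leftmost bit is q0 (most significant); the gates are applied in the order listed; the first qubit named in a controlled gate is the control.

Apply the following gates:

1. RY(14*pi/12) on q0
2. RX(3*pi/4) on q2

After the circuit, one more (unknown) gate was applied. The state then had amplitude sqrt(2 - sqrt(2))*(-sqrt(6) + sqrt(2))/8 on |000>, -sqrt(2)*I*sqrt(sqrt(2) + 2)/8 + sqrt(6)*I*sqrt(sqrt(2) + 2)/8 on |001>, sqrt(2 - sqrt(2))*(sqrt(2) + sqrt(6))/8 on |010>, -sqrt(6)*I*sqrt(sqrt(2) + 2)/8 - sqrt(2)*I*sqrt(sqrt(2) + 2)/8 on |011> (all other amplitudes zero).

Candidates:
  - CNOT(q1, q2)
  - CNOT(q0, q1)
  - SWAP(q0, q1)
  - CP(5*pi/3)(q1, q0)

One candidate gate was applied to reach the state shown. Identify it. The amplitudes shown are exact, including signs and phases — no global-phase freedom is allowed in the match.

The unique candidate consistent with the amplitudes is SWAP(q0, q1).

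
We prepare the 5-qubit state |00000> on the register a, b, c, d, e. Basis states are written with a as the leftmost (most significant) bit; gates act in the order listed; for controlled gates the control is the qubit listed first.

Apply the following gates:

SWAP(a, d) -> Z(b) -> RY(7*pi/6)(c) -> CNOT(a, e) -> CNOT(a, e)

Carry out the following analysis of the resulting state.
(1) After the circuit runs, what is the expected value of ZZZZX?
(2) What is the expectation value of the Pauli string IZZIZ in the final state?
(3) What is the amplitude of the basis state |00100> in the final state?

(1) The observable ZZZZX averages to 0. Key observation: steps 4-5 multiply out to the identity, so the circuit reduces to the remaining gates.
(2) The expectation value of IZZIZ is -sqrt(3)/2.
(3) |00100> carries amplitude sqrt(2)/4 + sqrt(6)/4 in the final state.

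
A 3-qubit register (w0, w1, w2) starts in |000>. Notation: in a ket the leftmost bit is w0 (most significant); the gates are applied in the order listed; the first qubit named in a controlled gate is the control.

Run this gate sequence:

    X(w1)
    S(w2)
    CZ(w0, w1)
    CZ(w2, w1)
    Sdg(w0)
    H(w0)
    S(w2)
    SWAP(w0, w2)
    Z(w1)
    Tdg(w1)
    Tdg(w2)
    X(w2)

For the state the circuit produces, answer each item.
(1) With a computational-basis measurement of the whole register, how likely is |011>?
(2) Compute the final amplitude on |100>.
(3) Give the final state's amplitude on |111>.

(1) Outcome |011> occurs with probability 1/2.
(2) The final state's coefficient on |100> equals 0.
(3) |111> carries amplitude 0 in the final state.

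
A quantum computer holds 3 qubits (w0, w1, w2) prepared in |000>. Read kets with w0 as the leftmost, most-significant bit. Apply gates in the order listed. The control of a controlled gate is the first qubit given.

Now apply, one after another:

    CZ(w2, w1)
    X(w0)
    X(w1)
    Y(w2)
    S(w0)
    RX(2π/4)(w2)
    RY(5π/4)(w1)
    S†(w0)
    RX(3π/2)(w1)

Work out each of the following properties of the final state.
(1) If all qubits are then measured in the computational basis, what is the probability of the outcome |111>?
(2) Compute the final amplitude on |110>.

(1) Outcome |111> occurs with probability 1/4.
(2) The final state's coefficient on |110> equals sqrt(2 - sqrt(2))/4 + I*sqrt(sqrt(2) + 2)/4.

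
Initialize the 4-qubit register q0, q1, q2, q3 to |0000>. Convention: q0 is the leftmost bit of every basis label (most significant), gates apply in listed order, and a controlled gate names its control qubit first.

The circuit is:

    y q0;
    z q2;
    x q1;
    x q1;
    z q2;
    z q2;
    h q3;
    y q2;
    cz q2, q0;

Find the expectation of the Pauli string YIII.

The expectation value of YIII is 0.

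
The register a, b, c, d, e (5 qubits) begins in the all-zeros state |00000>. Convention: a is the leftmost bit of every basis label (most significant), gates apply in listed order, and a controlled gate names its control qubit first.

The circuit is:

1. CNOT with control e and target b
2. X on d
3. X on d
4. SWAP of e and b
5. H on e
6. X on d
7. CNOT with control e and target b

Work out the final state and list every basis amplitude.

The final amplitudes are sqrt(2)/2 on |00010>, sqrt(2)/2 on |01011>, and 0 on every other basis state.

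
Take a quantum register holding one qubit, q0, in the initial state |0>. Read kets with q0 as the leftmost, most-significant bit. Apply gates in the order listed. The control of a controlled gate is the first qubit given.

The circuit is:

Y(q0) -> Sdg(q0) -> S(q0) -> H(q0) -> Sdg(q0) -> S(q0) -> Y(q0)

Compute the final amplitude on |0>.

The amplitude on |0> is -sqrt(2)/2.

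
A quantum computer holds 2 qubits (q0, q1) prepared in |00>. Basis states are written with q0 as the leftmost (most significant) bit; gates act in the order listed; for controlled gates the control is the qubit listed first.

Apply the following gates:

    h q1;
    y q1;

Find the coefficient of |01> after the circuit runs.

The final state's coefficient on |01> equals sqrt(2)*I/2.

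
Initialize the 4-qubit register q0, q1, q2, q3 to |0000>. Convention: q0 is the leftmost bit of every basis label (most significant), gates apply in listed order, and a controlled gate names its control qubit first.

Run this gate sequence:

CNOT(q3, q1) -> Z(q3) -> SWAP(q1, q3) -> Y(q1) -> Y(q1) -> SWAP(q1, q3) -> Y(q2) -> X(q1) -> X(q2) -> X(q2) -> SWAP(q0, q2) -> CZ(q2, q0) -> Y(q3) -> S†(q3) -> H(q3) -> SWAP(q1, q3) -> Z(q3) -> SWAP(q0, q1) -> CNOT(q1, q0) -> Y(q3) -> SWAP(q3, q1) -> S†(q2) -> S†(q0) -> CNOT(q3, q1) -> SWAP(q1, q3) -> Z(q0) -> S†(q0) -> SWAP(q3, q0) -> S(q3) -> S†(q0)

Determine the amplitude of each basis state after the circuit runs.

The final amplitudes are -sqrt(2)*I/2 on |1100>, -sqrt(2)/2 on |1101>, and 0 on every other basis state. Key observation: gates 3-6 undo each other exactly, leaving only the rest of the circuit to track.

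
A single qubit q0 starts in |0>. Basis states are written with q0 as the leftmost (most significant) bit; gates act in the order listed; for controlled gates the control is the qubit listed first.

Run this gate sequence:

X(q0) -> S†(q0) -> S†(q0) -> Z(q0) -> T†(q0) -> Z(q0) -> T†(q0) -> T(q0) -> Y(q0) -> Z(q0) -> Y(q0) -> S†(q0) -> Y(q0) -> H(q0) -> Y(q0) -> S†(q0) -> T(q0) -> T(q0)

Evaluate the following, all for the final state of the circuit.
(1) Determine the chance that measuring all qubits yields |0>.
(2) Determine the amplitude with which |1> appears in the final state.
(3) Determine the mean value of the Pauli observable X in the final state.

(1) Outcome |0> occurs with probability 1/2.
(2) |1> carries amplitude sqrt(2)*exp(I*pi/4)/2 in the final state.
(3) The expectation value of X is -1.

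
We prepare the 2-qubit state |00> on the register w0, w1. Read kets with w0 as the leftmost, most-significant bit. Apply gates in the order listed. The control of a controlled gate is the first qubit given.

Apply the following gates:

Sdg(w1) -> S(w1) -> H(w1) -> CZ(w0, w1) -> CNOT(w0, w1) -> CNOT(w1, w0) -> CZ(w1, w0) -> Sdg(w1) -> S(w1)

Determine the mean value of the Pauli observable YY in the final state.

The observable YY averages to 1.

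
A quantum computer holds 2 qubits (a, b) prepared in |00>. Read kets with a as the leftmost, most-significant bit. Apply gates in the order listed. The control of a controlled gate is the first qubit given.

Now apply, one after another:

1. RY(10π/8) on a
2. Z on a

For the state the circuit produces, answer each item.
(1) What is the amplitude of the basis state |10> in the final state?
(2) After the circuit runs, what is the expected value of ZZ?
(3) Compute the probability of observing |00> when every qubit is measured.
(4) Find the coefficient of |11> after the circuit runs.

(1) The final state's coefficient on |10> equals -sqrt(sqrt(2) + 2)/2.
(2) The observable ZZ averages to -sqrt(2)/2.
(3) Outcome |00> occurs with probability 1/2 - sqrt(2)/4.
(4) The amplitude on |11> is 0.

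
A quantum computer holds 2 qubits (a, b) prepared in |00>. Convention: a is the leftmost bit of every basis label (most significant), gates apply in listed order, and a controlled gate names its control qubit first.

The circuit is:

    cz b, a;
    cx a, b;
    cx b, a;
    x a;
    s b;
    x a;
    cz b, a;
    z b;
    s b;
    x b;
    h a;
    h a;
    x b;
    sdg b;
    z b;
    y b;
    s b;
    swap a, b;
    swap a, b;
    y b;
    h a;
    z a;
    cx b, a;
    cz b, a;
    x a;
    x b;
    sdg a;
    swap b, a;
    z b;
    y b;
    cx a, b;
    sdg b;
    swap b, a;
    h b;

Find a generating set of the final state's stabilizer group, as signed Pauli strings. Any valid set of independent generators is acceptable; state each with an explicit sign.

The final state is stabilized by the group generated by +XI, -IX; other independent generating sets are equally valid. Key observation: gates 8-15 undo each other exactly, leaving only the rest of the circuit to track.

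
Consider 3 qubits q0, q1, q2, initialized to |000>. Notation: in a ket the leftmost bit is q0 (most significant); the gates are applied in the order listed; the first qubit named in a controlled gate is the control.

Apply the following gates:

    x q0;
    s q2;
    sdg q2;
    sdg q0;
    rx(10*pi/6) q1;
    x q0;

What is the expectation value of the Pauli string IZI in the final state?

In the final state, IZI has expectation 1/2. Key observation: the block from step 2 through step 3 cancels to the identity and can be dropped.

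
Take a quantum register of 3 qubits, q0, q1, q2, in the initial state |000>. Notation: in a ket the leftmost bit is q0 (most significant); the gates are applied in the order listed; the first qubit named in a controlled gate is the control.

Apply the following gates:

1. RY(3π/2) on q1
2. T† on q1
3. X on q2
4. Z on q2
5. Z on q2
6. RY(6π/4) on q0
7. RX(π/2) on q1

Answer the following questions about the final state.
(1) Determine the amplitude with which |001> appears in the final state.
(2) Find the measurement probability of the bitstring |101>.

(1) The final state's coefficient on |001> equals sqrt(2)*(1 + exp(I*pi/4))/4.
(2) A full measurement returns |101> with probability sqrt(2)/8 + 1/4.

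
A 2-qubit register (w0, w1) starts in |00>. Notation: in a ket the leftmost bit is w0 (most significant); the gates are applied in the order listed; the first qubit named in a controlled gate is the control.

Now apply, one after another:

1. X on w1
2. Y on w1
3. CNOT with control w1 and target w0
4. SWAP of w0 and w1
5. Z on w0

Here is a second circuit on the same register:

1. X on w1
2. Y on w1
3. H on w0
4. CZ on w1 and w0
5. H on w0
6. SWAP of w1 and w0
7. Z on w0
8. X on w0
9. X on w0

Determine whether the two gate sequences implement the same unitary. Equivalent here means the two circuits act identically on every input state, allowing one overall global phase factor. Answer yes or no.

Yes: on every input state the two circuits agree up to one overall phase factor.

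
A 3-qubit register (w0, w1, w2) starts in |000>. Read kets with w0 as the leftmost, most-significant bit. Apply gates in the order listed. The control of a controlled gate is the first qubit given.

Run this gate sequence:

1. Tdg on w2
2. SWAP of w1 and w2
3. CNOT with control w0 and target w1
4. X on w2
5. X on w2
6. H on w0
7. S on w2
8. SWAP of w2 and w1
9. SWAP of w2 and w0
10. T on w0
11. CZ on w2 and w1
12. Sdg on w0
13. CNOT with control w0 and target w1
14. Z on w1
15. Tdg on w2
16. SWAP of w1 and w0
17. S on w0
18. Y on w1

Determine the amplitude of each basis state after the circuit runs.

The final amplitudes are sqrt(2)*I/2 on |010>, sqrt(2)*exp(I*pi/4)/2 on |011>, and 0 on every other basis state.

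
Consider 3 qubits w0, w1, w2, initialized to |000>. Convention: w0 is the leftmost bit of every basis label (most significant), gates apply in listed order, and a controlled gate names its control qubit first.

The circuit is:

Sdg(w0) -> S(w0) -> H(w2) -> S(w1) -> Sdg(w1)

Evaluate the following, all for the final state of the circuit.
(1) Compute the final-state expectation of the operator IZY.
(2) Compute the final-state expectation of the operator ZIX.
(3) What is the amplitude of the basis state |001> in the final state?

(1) In the final state, IZY has expectation 0. Key observation: gates 4-5 undo each other exactly, leaving only the rest of the circuit to track.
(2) In the final state, ZIX has expectation 1.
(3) The amplitude on |001> is sqrt(2)/2.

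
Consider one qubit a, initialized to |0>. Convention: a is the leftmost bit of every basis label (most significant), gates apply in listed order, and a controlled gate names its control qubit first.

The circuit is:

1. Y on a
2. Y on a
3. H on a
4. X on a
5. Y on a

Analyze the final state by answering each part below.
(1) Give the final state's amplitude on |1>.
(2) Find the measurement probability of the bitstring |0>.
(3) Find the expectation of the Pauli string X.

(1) The final state's coefficient on |1> equals sqrt(2)*I/2.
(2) Outcome |0> occurs with probability 1/2.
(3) The expectation value of X is -1.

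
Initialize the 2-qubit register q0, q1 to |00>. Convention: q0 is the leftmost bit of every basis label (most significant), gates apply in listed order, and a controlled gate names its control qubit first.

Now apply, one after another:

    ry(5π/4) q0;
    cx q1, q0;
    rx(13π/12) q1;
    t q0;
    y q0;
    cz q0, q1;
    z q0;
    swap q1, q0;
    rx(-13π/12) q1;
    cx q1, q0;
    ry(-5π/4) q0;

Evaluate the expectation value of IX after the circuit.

The expectation value of IX is -sqrt(2)/8 + sqrt(6)/8.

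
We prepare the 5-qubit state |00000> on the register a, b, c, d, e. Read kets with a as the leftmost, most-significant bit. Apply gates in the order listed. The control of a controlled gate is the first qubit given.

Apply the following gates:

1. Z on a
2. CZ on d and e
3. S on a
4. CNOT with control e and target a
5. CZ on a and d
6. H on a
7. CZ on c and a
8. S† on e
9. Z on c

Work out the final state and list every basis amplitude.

After the circuit, the state carries amplitude sqrt(2)/2 on |00000>, sqrt(2)/2 on |10000>, and 0 on every other basis state.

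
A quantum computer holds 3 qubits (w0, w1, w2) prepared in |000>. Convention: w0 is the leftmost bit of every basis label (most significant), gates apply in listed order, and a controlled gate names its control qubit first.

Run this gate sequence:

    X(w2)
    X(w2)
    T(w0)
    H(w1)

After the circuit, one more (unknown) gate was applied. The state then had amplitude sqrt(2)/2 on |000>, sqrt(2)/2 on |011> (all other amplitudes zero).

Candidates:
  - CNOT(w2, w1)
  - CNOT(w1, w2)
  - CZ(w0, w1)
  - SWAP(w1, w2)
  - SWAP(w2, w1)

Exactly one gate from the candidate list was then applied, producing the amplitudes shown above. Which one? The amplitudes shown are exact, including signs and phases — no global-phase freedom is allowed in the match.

The applied gate was CNOT(w1, w2).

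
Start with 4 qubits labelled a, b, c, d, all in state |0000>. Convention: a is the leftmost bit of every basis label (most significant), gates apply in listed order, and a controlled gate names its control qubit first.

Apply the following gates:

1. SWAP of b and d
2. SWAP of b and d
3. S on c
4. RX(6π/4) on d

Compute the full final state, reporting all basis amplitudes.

The final amplitudes are -sqrt(2)/2 on |0000>, -sqrt(2)*I/2 on |0001>, and 0 on every other basis state.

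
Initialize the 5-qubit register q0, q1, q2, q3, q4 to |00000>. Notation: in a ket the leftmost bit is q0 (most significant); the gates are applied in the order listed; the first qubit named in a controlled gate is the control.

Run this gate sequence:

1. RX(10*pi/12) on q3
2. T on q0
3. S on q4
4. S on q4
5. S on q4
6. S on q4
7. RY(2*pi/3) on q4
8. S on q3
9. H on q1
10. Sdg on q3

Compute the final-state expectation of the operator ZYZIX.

The expectation value of ZYZIX is 0.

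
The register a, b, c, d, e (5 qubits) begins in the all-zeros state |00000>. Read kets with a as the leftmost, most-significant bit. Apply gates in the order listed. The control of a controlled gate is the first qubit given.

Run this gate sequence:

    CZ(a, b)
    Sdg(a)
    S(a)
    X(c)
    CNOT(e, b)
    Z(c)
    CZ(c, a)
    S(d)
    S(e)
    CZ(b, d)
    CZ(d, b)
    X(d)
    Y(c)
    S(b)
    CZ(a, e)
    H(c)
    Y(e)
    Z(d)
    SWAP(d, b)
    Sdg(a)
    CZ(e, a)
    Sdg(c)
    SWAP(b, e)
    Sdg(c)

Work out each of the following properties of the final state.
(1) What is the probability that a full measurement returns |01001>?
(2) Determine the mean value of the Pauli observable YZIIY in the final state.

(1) Outcome |01001> occurs with probability 1/2.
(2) In the final state, YZIIY has expectation 0.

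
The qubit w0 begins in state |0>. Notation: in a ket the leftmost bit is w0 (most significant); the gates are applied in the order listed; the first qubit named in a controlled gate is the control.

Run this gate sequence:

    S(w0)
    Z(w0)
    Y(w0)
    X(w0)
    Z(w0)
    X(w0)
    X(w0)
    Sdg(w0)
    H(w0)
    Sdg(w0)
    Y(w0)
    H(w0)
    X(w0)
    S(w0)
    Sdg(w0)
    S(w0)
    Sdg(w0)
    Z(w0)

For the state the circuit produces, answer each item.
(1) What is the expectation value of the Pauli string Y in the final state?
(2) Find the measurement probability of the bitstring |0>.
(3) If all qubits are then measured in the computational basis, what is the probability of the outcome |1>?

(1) The expectation value of Y is 1. Key observation: gates 14-17 undo each other exactly, leaving only the rest of the circuit to track.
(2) Outcome |0> occurs with probability 1/2.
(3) A full measurement returns |1> with probability 1/2.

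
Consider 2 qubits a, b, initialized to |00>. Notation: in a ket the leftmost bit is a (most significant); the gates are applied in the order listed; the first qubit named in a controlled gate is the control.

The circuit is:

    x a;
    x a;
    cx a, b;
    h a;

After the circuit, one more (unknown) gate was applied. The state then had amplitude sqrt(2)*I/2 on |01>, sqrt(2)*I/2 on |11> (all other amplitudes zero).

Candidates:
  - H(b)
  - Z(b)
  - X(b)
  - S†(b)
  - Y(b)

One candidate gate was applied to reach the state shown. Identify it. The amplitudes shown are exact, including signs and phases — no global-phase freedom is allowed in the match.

The applied gate was Y(b). Key observation: steps 1-2 multiply out to the identity, so the circuit reduces to the remaining gates.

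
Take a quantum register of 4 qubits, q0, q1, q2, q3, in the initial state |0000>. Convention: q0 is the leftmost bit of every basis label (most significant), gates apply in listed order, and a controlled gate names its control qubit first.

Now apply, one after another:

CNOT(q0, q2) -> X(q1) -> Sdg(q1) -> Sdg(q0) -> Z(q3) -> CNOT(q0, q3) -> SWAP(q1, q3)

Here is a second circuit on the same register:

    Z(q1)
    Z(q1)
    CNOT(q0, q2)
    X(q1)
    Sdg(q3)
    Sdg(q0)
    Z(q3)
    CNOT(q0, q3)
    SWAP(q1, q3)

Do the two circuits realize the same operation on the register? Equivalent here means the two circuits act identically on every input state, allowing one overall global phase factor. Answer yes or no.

No — the two circuits implement different unitaries, even allowing a global phase.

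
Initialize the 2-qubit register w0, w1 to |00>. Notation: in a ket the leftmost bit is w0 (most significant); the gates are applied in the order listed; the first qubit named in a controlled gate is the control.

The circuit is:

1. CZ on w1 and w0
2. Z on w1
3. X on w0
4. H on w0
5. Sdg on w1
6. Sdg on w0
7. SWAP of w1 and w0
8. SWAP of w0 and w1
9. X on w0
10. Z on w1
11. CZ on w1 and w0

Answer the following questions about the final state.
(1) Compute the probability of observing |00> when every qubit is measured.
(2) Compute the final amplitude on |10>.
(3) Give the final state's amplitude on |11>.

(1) Outcome |00> occurs with probability 1/2.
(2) |10> carries amplitude sqrt(2)/2 in the final state.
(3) The amplitude on |11> is 0.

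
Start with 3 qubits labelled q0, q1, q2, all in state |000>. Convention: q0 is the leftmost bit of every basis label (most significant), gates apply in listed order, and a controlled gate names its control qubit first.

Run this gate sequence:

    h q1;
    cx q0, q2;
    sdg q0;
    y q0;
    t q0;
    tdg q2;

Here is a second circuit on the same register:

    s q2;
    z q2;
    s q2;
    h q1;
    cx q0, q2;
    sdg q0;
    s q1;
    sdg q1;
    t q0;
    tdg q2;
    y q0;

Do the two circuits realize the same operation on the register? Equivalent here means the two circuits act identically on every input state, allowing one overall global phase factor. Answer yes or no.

No, they are not equivalent — no single phase factor reconciles the two unitaries.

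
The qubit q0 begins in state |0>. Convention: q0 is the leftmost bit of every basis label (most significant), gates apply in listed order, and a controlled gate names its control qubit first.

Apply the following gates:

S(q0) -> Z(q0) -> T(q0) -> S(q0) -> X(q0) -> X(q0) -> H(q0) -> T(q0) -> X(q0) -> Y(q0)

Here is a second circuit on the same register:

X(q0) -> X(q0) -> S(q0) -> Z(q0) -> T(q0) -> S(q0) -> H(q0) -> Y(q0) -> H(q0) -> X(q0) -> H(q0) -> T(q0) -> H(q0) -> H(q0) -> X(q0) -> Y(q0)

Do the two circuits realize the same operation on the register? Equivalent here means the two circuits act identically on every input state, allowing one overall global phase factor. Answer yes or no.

No: there is an input state on which the two circuits produce genuinely different outputs (not merely differing by a phase).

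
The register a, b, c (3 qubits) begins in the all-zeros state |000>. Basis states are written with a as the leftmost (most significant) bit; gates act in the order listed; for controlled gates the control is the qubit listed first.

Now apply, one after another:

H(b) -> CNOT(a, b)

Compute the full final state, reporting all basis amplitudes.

After the circuit, the state carries amplitude sqrt(2)/2 on |000>, sqrt(2)/2 on |010>, and 0 on every other basis state.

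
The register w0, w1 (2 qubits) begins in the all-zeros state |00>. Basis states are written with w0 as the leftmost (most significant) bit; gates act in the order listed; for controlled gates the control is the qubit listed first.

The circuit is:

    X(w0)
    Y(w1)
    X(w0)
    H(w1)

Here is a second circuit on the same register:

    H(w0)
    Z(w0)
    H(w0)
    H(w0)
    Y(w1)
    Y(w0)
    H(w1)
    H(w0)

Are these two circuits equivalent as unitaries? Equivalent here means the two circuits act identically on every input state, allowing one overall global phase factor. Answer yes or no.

No, they are not equivalent — no single phase factor reconciles the two unitaries.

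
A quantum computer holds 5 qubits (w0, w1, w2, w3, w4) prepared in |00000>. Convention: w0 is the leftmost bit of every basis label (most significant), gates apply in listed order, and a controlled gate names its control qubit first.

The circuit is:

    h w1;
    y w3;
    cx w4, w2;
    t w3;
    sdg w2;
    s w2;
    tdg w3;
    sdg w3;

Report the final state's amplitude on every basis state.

After the circuit, the state carries amplitude sqrt(2)/2 on |00010>, sqrt(2)/2 on |01010>, and 0 on every other basis state. Key observation: the block from step 4 through step 7 cancels to the identity and can be dropped.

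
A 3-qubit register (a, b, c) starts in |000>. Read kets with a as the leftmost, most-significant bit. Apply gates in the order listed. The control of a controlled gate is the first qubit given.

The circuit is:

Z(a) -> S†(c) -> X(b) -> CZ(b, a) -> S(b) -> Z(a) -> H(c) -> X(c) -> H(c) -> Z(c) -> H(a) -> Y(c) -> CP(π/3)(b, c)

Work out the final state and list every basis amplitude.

The final amplitudes are -sqrt(2)*exp(I*pi/3)/2 on |011>, -sqrt(2)*exp(I*pi/3)/2 on |111>, and 0 on every other basis state. Key observation: the block from step 7 through step 10 cancels to the identity and can be dropped.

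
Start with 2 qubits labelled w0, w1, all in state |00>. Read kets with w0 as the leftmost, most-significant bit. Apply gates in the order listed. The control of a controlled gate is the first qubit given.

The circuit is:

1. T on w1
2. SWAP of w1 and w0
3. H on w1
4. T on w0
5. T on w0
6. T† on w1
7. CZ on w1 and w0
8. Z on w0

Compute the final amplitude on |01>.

|01> carries amplitude -sqrt(2)*exp(3*I*pi/4)/2 in the final state.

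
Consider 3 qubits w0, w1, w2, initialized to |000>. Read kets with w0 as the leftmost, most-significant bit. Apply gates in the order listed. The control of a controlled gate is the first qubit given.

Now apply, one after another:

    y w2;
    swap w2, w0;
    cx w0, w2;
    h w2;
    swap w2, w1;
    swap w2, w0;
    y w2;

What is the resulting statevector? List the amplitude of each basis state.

The final amplitudes are sqrt(2)/2 on |000>, -sqrt(2)/2 on |010>, and 0 on every other basis state.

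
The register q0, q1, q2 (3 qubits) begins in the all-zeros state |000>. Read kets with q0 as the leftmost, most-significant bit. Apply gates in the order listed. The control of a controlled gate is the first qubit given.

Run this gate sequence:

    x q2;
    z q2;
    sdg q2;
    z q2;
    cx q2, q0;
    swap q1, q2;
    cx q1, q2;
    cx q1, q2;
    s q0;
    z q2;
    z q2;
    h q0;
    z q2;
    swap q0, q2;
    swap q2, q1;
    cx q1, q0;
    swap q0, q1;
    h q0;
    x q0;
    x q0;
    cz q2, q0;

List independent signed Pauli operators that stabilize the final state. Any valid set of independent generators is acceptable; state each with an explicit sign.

One valid set of independent stabilizer generators is -XZI, -ZXI, -IIZ (any independent generating set of the same group is equally correct). Key observation: steps 7-8 multiply out to the identity, so the circuit reduces to the remaining gates.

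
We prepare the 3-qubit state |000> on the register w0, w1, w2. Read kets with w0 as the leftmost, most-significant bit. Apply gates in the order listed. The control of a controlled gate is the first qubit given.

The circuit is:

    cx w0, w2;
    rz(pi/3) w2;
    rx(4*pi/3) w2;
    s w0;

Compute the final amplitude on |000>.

|000> carries amplitude exp(5*I*pi/6)/2 in the final state.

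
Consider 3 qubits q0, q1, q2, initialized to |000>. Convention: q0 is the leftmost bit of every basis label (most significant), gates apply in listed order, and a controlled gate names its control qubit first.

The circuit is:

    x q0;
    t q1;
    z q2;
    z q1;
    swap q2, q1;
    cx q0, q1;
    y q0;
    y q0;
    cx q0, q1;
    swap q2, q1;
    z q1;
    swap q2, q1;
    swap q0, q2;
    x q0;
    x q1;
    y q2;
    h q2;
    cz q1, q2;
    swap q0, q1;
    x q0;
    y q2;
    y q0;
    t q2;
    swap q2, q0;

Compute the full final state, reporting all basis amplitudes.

After the circuit, the state carries amplitude sqrt(2)*I/2 on |011>, sqrt(2)*exp(3*I*pi/4)/2 on |111>, and 0 on every other basis state. Key observation: gates 4-11 undo each other exactly, leaving only the rest of the circuit to track.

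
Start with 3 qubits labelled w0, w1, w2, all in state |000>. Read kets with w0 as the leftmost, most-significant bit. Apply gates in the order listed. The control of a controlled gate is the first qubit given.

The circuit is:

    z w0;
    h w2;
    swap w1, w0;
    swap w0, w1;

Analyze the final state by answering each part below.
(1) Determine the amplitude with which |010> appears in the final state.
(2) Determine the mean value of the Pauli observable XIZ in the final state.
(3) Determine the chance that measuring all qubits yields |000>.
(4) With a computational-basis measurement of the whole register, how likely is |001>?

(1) |010> carries amplitude 0 in the final state.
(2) In the final state, XIZ has expectation 0.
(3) A full measurement returns |000> with probability 1/2.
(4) A full measurement returns |001> with probability 1/2.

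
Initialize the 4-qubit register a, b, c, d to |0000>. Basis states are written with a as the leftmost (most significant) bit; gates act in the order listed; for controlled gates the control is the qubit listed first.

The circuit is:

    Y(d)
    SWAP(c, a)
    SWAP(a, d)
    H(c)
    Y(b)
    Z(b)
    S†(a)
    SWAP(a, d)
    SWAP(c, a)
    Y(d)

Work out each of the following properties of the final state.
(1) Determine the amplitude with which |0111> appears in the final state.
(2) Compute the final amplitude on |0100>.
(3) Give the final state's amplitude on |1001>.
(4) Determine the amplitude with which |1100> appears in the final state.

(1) The amplitude on |0111> is 0.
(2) The amplitude on |0100> is -sqrt(2)/2.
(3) |1001> carries amplitude 0 in the final state.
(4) The final state's coefficient on |1100> equals -sqrt(2)/2.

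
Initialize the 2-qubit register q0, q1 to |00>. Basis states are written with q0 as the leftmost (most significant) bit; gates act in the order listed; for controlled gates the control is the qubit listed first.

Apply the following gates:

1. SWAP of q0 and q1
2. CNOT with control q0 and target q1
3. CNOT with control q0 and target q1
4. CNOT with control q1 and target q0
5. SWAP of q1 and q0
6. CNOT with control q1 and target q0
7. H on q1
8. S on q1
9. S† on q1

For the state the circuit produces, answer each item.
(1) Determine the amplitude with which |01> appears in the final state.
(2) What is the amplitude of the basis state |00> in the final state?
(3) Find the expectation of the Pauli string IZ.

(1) The amplitude on |01> is sqrt(2)/2. Key observation: gates 2-3 undo each other exactly, leaving only the rest of the circuit to track.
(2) The amplitude on |00> is sqrt(2)/2.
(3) The expectation value of IZ is 0.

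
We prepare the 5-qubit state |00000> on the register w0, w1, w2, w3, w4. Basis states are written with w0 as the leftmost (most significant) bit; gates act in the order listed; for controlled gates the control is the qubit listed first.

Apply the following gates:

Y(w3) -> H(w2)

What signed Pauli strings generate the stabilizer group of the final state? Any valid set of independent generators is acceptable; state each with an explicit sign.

The stabilizer group can be generated by +IIXII, +ZIIII, +IZIII, -IIIZI, +IIIIZ, among other valid generating sets.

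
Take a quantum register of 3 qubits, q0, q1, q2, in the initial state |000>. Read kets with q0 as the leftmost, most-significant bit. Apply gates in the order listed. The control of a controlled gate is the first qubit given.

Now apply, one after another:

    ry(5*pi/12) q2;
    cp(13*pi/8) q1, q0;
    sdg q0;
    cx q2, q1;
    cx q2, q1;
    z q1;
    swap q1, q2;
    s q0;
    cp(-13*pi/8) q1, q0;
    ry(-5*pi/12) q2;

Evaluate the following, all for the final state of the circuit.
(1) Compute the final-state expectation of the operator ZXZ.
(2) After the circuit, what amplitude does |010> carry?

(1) The observable ZXZ averages to 1/4.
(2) The amplitude on |010> is sqrt(2)/8 + sqrt(6)/8.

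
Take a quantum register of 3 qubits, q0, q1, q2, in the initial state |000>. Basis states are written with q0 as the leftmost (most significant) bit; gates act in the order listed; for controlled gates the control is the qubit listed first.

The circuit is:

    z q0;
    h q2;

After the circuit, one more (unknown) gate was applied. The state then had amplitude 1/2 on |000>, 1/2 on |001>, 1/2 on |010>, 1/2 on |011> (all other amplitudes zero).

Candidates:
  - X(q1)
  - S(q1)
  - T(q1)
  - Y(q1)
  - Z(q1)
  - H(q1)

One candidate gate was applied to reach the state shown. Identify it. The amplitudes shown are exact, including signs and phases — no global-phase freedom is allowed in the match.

The unique candidate consistent with the amplitudes is H(q1).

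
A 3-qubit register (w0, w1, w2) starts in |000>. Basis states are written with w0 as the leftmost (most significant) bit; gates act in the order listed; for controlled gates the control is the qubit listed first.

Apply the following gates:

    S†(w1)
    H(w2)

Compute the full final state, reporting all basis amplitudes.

After the circuit, the state carries amplitude sqrt(2)/2 on |000>, sqrt(2)/2 on |001>, and 0 on every other basis state.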